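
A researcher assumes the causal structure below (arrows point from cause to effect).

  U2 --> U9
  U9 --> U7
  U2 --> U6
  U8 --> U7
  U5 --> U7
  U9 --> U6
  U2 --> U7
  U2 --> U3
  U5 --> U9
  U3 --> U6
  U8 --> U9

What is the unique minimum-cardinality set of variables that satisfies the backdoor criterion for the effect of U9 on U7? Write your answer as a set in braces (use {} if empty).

Variables eligible for adjustment (non-descendants of U9, excluding U9 and U7): {U2, U3, U5, U8}.
Backdoor paths from U9 to U7:
  P1: U9 <- U2 -> U7
  P2: U9 <- U5 -> U7
  P3: U9 <- U8 -> U7
The empty set is not sufficient: P1 (U9 <- U2 -> U7) has no collider blocking it and no conditioned non-collider, so it is open.
Try {U2, U5, U8}:
  P1: blocked at fork node U2 ∈ conditioning set.
  P2: blocked at fork node U5 ∈ conditioning set.
  P3: blocked at fork node U8 ∈ conditioning set.
{U2, U5, U8} contains no descendant of U9 and blocks every backdoor path.
Every element of {U2, U5, U8} is needed (dropping U2 leaves P1 open; dropping U5 leaves P2 open; dropping U8 leaves P3 open), so no proper subset is valid.
Among all size-3 subsets of the eligible variables, only {U2, U5, U8} blocks every backdoor path, so it is the unique smallest valid adjustment set.

{U2, U5, U8}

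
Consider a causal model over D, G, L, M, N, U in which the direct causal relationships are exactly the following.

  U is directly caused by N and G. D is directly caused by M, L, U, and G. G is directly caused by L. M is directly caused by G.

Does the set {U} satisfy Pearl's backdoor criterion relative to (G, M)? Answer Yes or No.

No

Backdoor paths from G to M (paths whose first edge points into G):
  P1: G <- L -> D <- M
Condition 1 (no descendant of G in the set): FAILS — U is a descendant of G.
Condition 2 (every backdoor path blocked by {U}):
  P1: blocked at collider D (neither it nor any descendant is in the conditioning set).
{U} does not satisfy the backdoor criterion.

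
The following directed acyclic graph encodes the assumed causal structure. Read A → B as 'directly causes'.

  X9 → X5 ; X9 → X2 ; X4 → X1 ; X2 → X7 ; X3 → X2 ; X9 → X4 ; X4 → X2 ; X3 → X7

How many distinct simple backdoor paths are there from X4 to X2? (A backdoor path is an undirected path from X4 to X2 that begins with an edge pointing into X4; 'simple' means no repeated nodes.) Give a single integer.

1

A backdoor path from X4 to X2 is any simple undirected path whose first edge points into X4 (i.e. leaves X4 via a parent).
Parents of X4: {X9}.
Enumerating:
  P1: X4 <- X9 -> X2
That exhausts the simple backdoor paths. Count: 1.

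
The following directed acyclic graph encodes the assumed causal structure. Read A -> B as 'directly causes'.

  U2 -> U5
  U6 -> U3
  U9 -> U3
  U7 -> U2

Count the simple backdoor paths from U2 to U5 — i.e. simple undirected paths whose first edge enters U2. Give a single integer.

A backdoor path from U2 to U5 is any simple undirected path whose first edge points into U2 (i.e. leaves U2 via a parent).
Parents of U2: {U7}.
No simple path from any parent of U2 reaches U5 without revisiting U2, so there are no backdoor paths.

0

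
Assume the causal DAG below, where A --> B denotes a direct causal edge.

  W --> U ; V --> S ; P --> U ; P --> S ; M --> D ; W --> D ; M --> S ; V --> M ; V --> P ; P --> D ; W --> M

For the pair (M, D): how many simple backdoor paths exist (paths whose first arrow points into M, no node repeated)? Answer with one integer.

6

A backdoor path from M to D is any simple undirected path whose first edge points into M (i.e. leaves M via a parent).
Parents of M: {V, W}.
Enumerating:
  P1: M <- V -> P -> U <- W -> D
  P2: M <- V -> P -> D
  P3: M <- V -> S <- P -> U <- W -> D
  P4: M <- V -> S <- P -> D
  P5: M <- W -> U <- P -> D
  P6: M <- W -> D
That exhausts the simple backdoor paths. Count: 6.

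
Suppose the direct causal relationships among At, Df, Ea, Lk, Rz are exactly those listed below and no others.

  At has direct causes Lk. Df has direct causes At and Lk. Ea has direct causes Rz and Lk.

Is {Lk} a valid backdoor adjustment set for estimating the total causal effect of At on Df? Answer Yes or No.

Yes

Backdoor paths from At to Df (paths whose first edge points into At):
  P1: At <- Lk -> Df
Condition 1 (no descendant of At in the set): holds — descendants of At are {Df}; none are in {Lk}.
Condition 2 (every backdoor path blocked by {Lk}):
  P1: blocked at fork node Lk ∈ conditioning set.
{Lk} satisfies the backdoor criterion.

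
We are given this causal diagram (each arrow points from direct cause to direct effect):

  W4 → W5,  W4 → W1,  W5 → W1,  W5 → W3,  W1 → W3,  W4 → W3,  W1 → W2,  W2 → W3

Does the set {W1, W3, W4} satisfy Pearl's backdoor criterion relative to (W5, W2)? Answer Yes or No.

No

Backdoor paths from W5 to W2 (paths whose first edge points into W5):
  P1: W5 <- W4 -> W1 -> W2
  P2: W5 <- W4 -> W1 -> W3 <- W2
  P3: W5 <- W4 -> W3 <- W1 -> W2
  P4: W5 <- W4 -> W3 <- W2
Condition 1 (no descendant of W5 in the set): FAILS — W1 and W3 are descendants of W5.
Condition 2 (every backdoor path blocked by {W1, W3, W4}):
  P1: blocked at fork node W4 ∈ conditioning set.
  P2: blocked at fork node W4 ∈ conditioning set.
  P3: blocked at fork node W4 ∈ conditioning set.
  P4: blocked at fork node W4 ∈ conditioning set.
{W1, W3, W4} does not satisfy the backdoor criterion.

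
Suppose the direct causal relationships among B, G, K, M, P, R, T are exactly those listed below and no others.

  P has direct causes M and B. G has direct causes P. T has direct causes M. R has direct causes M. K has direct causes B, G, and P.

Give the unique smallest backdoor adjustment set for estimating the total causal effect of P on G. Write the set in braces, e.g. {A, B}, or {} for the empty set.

Variables eligible for adjustment (non-descendants of P, excluding P and G): {B, M, R, T}.
Backdoor paths from P to G:
  P1: P <- B -> K <- G
Each backdoor path contains an unconditioned collider, so every path is already blocked with the empty conditioning set:
  P1: blocked at collider K (neither it nor any descendant is in the conditioning set).
The empty set is therefore the unique smallest valid set.

{}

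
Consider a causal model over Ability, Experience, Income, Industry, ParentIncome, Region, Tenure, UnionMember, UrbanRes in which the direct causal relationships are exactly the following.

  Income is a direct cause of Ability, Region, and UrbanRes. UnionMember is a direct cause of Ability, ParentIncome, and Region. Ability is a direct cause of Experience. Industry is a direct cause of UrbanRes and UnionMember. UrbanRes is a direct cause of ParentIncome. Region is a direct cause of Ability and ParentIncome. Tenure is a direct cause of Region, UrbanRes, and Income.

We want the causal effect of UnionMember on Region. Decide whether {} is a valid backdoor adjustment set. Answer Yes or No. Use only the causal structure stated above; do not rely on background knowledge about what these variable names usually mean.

Yes

Backdoor paths from UnionMember to Region (paths whose first edge points into UnionMember):
  P1: UnionMember <- Industry -> UrbanRes <- Tenure -> Income -> Region
  P2: UnionMember <- Industry -> UrbanRes <- Tenure -> Income -> Ability <- Region
  P3: UnionMember <- Industry -> UrbanRes <- Tenure -> Region
  P4: UnionMember <- Industry -> UrbanRes <- Income <- Tenure -> Region
  P5: UnionMember <- Industry -> UrbanRes <- Income -> Region
  P6: UnionMember <- Industry -> UrbanRes <- Income -> Ability <- Region
  P7: UnionMember <- Industry -> UrbanRes -> ParentIncome <- Region
Condition 1 (no descendant of UnionMember in the set): holds — descendants of UnionMember are {Ability, Experience, ParentIncome, Region}; none are in {}.
Condition 2 (every backdoor path blocked by {}):
  P1: blocked at collider UrbanRes (neither it nor any descendant is in the conditioning set).
  P2: blocked at collider UrbanRes (neither it nor any descendant is in the conditioning set).
  P3: blocked at collider UrbanRes (neither it nor any descendant is in the conditioning set).
  P4: blocked at collider UrbanRes (neither it nor any descendant is in the conditioning set).
  P5: blocked at collider UrbanRes (neither it nor any descendant is in the conditioning set).
  P6: blocked at collider UrbanRes (neither it nor any descendant is in the conditioning set).
  P7: blocked at collider ParentIncome (neither it nor any descendant is in the conditioning set).
{} satisfies the backdoor criterion.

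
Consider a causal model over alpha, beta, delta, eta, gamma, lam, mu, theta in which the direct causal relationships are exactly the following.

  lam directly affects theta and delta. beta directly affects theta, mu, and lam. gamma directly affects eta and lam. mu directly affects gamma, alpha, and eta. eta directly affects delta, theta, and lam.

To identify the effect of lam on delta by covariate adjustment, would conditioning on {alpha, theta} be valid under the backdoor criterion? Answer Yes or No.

No

Backdoor paths from lam to delta (paths whose first edge points into lam):
  P1: lam <- beta -> mu -> gamma -> eta -> delta
  P2: lam <- beta -> mu -> eta -> delta
  P3: lam <- beta -> theta <- eta -> delta
  P4: lam <- gamma <- mu <- beta -> theta <- eta -> delta
  P5: lam <- gamma <- mu -> eta -> delta
  P6: lam <- gamma -> eta -> delta
  P7: lam <- eta -> delta
Condition 1 (no descendant of lam in the set): FAILS — theta is a descendant of lam.
Condition 2 (every backdoor path blocked by {alpha, theta}):
  P1: open — no interior node is in the conditioning set.
  P2: open — no interior node is in the conditioning set.
  P3: open — collider(s) theta are conditioned on (or have a conditioned descendant) and no non-collider on the path is in the set.
  P4: open — collider(s) theta are conditioned on (or have a conditioned descendant) and no non-collider on the path is in the set.
  P5: open — no interior node is in the conditioning set.
  P6: open — no interior node is in the conditioning set.
  P7: open — no interior node is in the conditioning set.
{alpha, theta} does not satisfy the backdoor criterion.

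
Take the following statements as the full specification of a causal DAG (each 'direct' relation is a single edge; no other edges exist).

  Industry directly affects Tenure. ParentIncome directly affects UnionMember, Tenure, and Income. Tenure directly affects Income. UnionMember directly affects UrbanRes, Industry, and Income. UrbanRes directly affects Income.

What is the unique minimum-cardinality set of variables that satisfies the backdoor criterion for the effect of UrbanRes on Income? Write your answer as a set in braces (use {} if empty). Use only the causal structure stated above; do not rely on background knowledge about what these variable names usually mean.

{UnionMember}

Variables eligible for adjustment (non-descendants of UrbanRes, excluding UrbanRes and Income): {Industry, ParentIncome, Tenure, UnionMember}.
Backdoor paths from UrbanRes to Income:
  P1: UrbanRes <- UnionMember <- ParentIncome -> Tenure -> Income
  P2: UrbanRes <- UnionMember <- ParentIncome -> Income
  P3: UrbanRes <- UnionMember -> Industry -> Tenure <- ParentIncome -> Income
  P4: UrbanRes <- UnionMember -> Industry -> Tenure -> Income
  P5: UrbanRes <- UnionMember -> Income
The empty set is not sufficient: P1 (UrbanRes <- UnionMember <- ParentIncome -> Tenure -> Income) has no collider blocking it and no conditioned non-collider, so it is open.
Try {UnionMember}:
  P1: blocked at chain node UnionMember ∈ conditioning set.
  P2: blocked at chain node UnionMember ∈ conditioning set.
  P3: blocked at fork node UnionMember ∈ conditioning set.
  P4: blocked at fork node UnionMember ∈ conditioning set.
  P5: blocked at fork node UnionMember ∈ conditioning set.
{UnionMember} contains no descendant of UrbanRes and blocks every backdoor path.
No other singleton works — e.g. {ParentIncome} leaves P4 open — so {UnionMember} is the unique smallest valid adjustment set.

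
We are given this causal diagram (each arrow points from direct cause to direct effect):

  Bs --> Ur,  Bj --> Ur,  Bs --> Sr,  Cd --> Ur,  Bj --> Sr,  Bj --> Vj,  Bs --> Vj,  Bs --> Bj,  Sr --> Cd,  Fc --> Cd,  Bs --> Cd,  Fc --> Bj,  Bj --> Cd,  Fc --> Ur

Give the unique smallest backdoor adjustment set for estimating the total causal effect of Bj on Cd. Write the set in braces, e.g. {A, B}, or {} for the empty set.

Variables eligible for adjustment (non-descendants of Bj, excluding Bj and Cd): {Bs, Fc}.
Backdoor paths from Bj to Cd:
  P1: Bj <- Bs -> Sr -> Cd
  P2: Bj <- Bs -> Cd
  P3: Bj <- Bs -> Ur <- Fc -> Cd
  P4: Bj <- Bs -> Ur <- Cd
  P5: Bj <- Fc -> Cd
  P6: Bj <- Fc -> Ur <- Bs -> Sr -> Cd
  P7: Bj <- Fc -> Ur <- Bs -> Cd
  P8: Bj <- Fc -> Ur <- Cd
The empty set is not sufficient: P1 (Bj <- Bs -> Sr -> Cd) has no collider blocking it and no conditioned non-collider, so it is open.
Try {Bs, Fc}:
  P1: blocked at fork node Bs ∈ conditioning set.
  P2: blocked at fork node Bs ∈ conditioning set.
  P3: blocked at fork node Bs ∈ conditioning set.
  P4: blocked at fork node Bs ∈ conditioning set.
  P5: blocked at fork node Fc ∈ conditioning set.
  P6: blocked at fork node Fc ∈ conditioning set.
  P7: blocked at fork node Fc ∈ conditioning set.
  P8: blocked at fork node Fc ∈ conditioning set.
{Bs, Fc} contains no descendant of Bj and blocks every backdoor path.
Every element of {Bs, Fc} is needed (dropping Bs leaves P1 open; dropping Fc leaves P5 open), so no proper subset is valid.
Among all size-2 subsets of the eligible variables, only {Bs, Fc} blocks every backdoor path, so it is the unique smallest valid adjustment set.

{Bs, Fc}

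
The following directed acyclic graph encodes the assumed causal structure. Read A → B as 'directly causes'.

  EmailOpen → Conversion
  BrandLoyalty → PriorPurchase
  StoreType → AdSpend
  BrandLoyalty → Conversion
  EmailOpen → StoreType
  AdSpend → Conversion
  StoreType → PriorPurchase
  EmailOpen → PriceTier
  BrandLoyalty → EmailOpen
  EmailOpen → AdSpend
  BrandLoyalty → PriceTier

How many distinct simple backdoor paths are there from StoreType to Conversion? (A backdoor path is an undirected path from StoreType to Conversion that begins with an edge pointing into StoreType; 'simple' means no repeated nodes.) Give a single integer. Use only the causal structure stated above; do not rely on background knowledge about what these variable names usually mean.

A backdoor path from StoreType to Conversion is any simple undirected path whose first edge points into StoreType (i.e. leaves StoreType via a parent).
Parents of StoreType: {EmailOpen}.
Enumerating:
  P1: StoreType <- EmailOpen <- BrandLoyalty -> Conversion
  P2: StoreType <- EmailOpen -> AdSpend -> Conversion
  P3: StoreType <- EmailOpen -> Conversion
  P4: StoreType <- EmailOpen -> PriceTier <- BrandLoyalty -> Conversion
That exhausts the simple backdoor paths. Count: 4.

4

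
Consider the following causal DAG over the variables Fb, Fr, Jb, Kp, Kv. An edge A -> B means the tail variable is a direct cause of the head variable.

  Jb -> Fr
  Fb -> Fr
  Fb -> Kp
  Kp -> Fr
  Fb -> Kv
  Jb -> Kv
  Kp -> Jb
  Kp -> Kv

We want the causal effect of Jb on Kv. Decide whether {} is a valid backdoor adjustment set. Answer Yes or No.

No

Backdoor paths from Jb to Kv (paths whose first edge points into Jb):
  P1: Jb <- Kp <- Fb -> Kv
  P2: Jb <- Kp -> Fr <- Fb -> Kv
  P3: Jb <- Kp -> Kv
Condition 1 (no descendant of Jb in the set): holds — descendants of Jb are {Fr, Kv}; none are in {}.
Condition 2 (every backdoor path blocked by {}):
  P1: open — no interior node is in the conditioning set.
  P2: blocked at collider Fr (neither it nor any descendant is in the conditioning set).
  P3: open — no interior node is in the conditioning set.
{} does not satisfy the backdoor criterion.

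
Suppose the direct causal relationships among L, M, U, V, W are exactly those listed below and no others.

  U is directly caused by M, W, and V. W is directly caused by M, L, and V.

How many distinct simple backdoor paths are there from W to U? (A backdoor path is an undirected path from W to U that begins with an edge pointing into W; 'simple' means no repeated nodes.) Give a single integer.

A backdoor path from W to U is any simple undirected path whose first edge points into W (i.e. leaves W via a parent).
Parents of W: {L, M, V}.
Enumerating:
  P1: W <- M -> U
  P2: W <- V -> U
That exhausts the simple backdoor paths. Count: 2.

2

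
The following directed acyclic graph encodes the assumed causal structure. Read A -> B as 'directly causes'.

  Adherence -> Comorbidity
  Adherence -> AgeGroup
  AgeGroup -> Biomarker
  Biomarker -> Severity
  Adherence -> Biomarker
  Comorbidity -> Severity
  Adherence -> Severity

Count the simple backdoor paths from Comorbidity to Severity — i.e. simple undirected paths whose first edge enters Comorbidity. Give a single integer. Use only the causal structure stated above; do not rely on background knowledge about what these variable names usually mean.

3

A backdoor path from Comorbidity to Severity is any simple undirected path whose first edge points into Comorbidity (i.e. leaves Comorbidity via a parent).
Parents of Comorbidity: {Adherence}.
Enumerating:
  P1: Comorbidity <- Adherence -> AgeGroup -> Biomarker -> Severity
  P2: Comorbidity <- Adherence -> Biomarker -> Severity
  P3: Comorbidity <- Adherence -> Severity
That exhausts the simple backdoor paths. Count: 3.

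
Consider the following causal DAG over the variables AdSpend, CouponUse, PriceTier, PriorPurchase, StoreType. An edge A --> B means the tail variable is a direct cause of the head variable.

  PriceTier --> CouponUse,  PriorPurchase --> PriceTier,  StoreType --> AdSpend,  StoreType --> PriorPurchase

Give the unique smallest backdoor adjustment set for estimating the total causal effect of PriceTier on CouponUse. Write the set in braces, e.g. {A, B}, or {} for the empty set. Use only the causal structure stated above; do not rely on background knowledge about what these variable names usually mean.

Variables eligible for adjustment (non-descendants of PriceTier, excluding PriceTier and CouponUse): {AdSpend, PriorPurchase, StoreType}.
Backdoor paths from PriceTier to CouponUse:
  (none)
With no backdoor paths the empty set already satisfies the criterion, and it is trivially minimal.

{}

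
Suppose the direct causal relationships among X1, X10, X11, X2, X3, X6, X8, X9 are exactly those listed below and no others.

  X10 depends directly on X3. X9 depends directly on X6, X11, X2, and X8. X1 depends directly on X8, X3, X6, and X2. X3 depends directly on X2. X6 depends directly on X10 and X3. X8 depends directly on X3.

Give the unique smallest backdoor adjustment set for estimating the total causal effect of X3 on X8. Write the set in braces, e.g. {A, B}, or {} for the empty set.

Variables eligible for adjustment (non-descendants of X3, excluding X3 and X8): {X11, X2}.
Backdoor paths from X3 to X8:
  P1: X3 <- X2 -> X1 <- X6 -> X9 <- X8
  P2: X3 <- X2 -> X1 <- X8
  P3: X3 <- X2 -> X9 <- X6 -> X1 <- X8
  P4: X3 <- X2 -> X9 <- X8
Each backdoor path contains an unconditioned collider, so every path is already blocked with the empty conditioning set:
  P1: blocked at collider X1 (neither it nor any descendant is in the conditioning set).
  P2: blocked at collider X1 (neither it nor any descendant is in the conditioning set).
  P3: blocked at collider X9 (neither it nor any descendant is in the conditioning set).
  P4: blocked at collider X9 (neither it nor any descendant is in the conditioning set).
The empty set is therefore the unique smallest valid set.

{}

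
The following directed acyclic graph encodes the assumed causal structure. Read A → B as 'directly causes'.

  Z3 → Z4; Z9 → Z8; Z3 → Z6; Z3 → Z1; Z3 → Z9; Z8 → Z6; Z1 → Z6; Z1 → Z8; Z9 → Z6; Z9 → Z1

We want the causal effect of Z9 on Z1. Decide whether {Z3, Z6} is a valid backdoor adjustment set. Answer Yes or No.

Backdoor paths from Z9 to Z1 (paths whose first edge points into Z9):
  P1: Z9 <- Z3 -> Z1
  P2: Z9 <- Z3 -> Z6 <- Z1
  P3: Z9 <- Z3 -> Z6 <- Z8 <- Z1
Condition 1 (no descendant of Z9 in the set): FAILS — Z6 is a descendant of Z9.
Condition 2 (every backdoor path blocked by {Z3, Z6}):
  P1: blocked at fork node Z3 ∈ conditioning set.
  P2: blocked at fork node Z3 ∈ conditioning set.
  P3: blocked at fork node Z3 ∈ conditioning set.
{Z3, Z6} does not satisfy the backdoor criterion.

No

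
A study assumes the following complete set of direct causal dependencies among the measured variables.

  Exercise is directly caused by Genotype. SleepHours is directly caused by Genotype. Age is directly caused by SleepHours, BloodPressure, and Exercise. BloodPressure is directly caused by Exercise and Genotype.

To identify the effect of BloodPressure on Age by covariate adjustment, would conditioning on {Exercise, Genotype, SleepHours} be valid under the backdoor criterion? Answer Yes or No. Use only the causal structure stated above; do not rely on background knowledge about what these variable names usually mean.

Backdoor paths from BloodPressure to Age (paths whose first edge points into BloodPressure):
  P1: BloodPressure <- Genotype -> SleepHours -> Age
  P2: BloodPressure <- Genotype -> Exercise -> Age
  P3: BloodPressure <- Exercise <- Genotype -> SleepHours -> Age
  P4: BloodPressure <- Exercise -> Age
Condition 1 (no descendant of BloodPressure in the set): holds — descendants of BloodPressure are {Age}; none are in {Exercise, Genotype, SleepHours}.
Condition 2 (every backdoor path blocked by {Exercise, Genotype, SleepHours}):
  P1: blocked at fork node Genotype ∈ conditioning set.
  P2: blocked at fork node Genotype ∈ conditioning set.
  P3: blocked at chain node Exercise ∈ conditioning set.
  P4: blocked at fork node Exercise ∈ conditioning set.
{Exercise, Genotype, SleepHours} satisfies the backdoor criterion.

Yes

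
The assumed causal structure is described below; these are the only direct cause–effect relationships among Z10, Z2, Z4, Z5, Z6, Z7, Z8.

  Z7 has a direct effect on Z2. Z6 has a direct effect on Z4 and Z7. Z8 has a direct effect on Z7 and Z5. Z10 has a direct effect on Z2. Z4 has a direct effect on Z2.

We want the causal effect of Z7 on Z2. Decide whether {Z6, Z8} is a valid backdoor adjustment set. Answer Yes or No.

Yes

Backdoor paths from Z7 to Z2 (paths whose first edge points into Z7):
  P1: Z7 <- Z6 -> Z4 -> Z2
Condition 1 (no descendant of Z7 in the set): holds — descendants of Z7 are {Z2}; none are in {Z6, Z8}.
Condition 2 (every backdoor path blocked by {Z6, Z8}):
  P1: blocked at fork node Z6 ∈ conditioning set.
{Z6, Z8} satisfies the backdoor criterion.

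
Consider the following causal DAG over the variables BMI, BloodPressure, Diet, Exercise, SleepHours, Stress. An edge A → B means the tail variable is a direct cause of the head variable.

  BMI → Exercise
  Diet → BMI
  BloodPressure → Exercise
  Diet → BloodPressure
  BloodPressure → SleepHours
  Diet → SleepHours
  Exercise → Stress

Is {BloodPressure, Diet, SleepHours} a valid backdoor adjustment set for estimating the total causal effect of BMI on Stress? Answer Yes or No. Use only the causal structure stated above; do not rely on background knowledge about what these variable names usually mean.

Yes

Backdoor paths from BMI to Stress (paths whose first edge points into BMI):
  P1: BMI <- Diet -> BloodPressure -> Exercise -> Stress
  P2: BMI <- Diet -> SleepHours <- BloodPressure -> Exercise -> Stress
Condition 1 (no descendant of BMI in the set): holds — descendants of BMI are {Exercise, Stress}; none are in {BloodPressure, Diet, SleepHours}.
Condition 2 (every backdoor path blocked by {BloodPressure, Diet, SleepHours}):
  P1: blocked at fork node Diet ∈ conditioning set.
  P2: blocked at fork node Diet ∈ conditioning set.
{BloodPressure, Diet, SleepHours} satisfies the backdoor criterion.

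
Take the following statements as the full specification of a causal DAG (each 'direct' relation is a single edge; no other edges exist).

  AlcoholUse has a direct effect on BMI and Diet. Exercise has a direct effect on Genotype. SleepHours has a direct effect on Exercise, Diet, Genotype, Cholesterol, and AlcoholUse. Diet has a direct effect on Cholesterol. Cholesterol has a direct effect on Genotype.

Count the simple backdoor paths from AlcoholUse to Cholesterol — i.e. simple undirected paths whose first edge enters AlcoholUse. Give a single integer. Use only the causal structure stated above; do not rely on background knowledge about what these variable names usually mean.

4

A backdoor path from AlcoholUse to Cholesterol is any simple undirected path whose first edge points into AlcoholUse (i.e. leaves AlcoholUse via a parent).
Parents of AlcoholUse: {SleepHours}.
Enumerating:
  P1: AlcoholUse <- SleepHours -> Exercise -> Genotype <- Cholesterol
  P2: AlcoholUse <- SleepHours -> Diet -> Cholesterol
  P3: AlcoholUse <- SleepHours -> Cholesterol
  P4: AlcoholUse <- SleepHours -> Genotype <- Cholesterol
That exhausts the simple backdoor paths. Count: 4.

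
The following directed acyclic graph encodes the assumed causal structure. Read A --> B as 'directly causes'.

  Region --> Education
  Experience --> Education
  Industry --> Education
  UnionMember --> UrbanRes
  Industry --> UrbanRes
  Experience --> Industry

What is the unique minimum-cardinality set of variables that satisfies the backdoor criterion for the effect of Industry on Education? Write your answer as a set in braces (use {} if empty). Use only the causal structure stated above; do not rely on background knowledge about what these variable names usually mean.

Variables eligible for adjustment (non-descendants of Industry, excluding Industry and Education): {Experience, Region, UnionMember}.
Backdoor paths from Industry to Education:
  P1: Industry <- Experience -> Education
The empty set is not sufficient: P1 (Industry <- Experience -> Education) has no collider blocking it and no conditioned non-collider, so it is open.
Try {Experience}:
  P1: blocked at fork node Experience ∈ conditioning set.
{Experience} contains no descendant of Industry and blocks every backdoor path.
No other singleton works — e.g. {Region} leaves P1 open — so {Experience} is the unique smallest valid adjustment set.

{Experience}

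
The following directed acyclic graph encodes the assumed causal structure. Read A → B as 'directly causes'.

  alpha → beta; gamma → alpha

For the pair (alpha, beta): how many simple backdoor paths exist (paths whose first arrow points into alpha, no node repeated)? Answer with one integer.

0

A backdoor path from alpha to beta is any simple undirected path whose first edge points into alpha (i.e. leaves alpha via a parent).
Parents of alpha: {gamma}.
No simple path from any parent of alpha reaches beta without revisiting alpha, so there are no backdoor paths.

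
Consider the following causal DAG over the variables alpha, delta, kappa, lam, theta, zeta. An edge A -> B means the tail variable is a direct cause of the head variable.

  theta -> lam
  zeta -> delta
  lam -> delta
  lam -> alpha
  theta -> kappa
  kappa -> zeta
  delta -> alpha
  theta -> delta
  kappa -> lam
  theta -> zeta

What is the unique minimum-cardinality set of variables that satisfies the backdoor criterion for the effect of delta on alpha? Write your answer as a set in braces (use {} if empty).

Variables eligible for adjustment (non-descendants of delta, excluding delta and alpha): {kappa, lam, theta, zeta}.
Backdoor paths from delta to alpha:
  P1: delta <- theta -> kappa -> lam -> alpha
  P2: delta <- theta -> zeta <- kappa -> lam -> alpha
  P3: delta <- theta -> lam -> alpha
  P4: delta <- zeta <- theta -> kappa -> lam -> alpha
  P5: delta <- zeta <- theta -> lam -> alpha
  P6: delta <- zeta <- kappa <- theta -> lam -> alpha
  P7: delta <- zeta <- kappa -> lam -> alpha
  P8: delta <- lam -> alpha
The empty set is not sufficient: P1 (delta <- theta -> kappa -> lam -> alpha) has no collider blocking it and no conditioned non-collider, so it is open.
Try {lam}:
  P1: blocked at chain node lam ∈ conditioning set.
  P2: blocked at collider zeta (neither it nor any descendant is in the conditioning set).
  P3: blocked at chain node lam ∈ conditioning set.
  P4: blocked at chain node lam ∈ conditioning set.
  P5: blocked at chain node lam ∈ conditioning set.
  P6: blocked at chain node lam ∈ conditioning set.
  P7: blocked at chain node lam ∈ conditioning set.
  P8: blocked at fork node lam ∈ conditioning set.
{lam} contains no descendant of delta and blocks every backdoor path.
No other singleton works — e.g. {theta} leaves P7 open — so {lam} is the unique smallest valid adjustment set.

{lam}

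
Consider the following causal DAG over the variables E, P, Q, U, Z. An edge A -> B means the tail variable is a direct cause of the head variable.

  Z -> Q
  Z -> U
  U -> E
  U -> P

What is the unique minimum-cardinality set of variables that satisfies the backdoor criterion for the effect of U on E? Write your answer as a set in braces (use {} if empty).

{}

Variables eligible for adjustment (non-descendants of U, excluding U and E): {Q, Z}.
Backdoor paths from U to E:
  (none)
With no backdoor paths the empty set already satisfies the criterion, and it is trivially minimal.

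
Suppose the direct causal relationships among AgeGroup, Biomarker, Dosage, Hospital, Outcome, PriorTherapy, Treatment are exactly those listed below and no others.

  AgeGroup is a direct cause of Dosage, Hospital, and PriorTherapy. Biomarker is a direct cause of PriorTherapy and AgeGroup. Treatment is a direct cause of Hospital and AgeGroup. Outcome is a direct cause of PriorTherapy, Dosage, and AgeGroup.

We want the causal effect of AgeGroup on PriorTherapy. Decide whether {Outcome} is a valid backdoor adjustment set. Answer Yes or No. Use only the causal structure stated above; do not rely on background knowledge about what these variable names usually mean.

No

Backdoor paths from AgeGroup to PriorTherapy (paths whose first edge points into AgeGroup):
  P1: AgeGroup <- Outcome -> PriorTherapy
  P2: AgeGroup <- Biomarker -> PriorTherapy
Condition 1 (no descendant of AgeGroup in the set): holds — descendants of AgeGroup are {Dosage, Hospital, PriorTherapy}; none are in {Outcome}.
Condition 2 (every backdoor path blocked by {Outcome}):
  P1: blocked at fork node Outcome ∈ conditioning set.
  P2: open — no interior node is in the conditioning set.
{Outcome} does not satisfy the backdoor criterion.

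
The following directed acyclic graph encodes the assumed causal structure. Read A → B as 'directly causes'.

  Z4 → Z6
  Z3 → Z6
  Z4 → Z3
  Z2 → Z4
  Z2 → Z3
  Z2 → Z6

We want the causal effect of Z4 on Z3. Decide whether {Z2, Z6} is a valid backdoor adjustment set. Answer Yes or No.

No

Backdoor paths from Z4 to Z3 (paths whose first edge points into Z4):
  P1: Z4 <- Z2 -> Z3
  P2: Z4 <- Z2 -> Z6 <- Z3
Condition 1 (no descendant of Z4 in the set): FAILS — Z6 is a descendant of Z4.
Condition 2 (every backdoor path blocked by {Z2, Z6}):
  P1: blocked at fork node Z2 ∈ conditioning set.
  P2: blocked at fork node Z2 ∈ conditioning set.
{Z2, Z6} does not satisfy the backdoor criterion.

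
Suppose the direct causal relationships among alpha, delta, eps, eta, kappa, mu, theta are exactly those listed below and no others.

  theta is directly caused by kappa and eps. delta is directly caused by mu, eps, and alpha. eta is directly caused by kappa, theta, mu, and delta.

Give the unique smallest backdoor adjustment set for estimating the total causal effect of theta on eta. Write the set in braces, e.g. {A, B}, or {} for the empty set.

Variables eligible for adjustment (non-descendants of theta, excluding theta and eta): {alpha, delta, eps, kappa, mu}.
Backdoor paths from theta to eta:
  P1: theta <- eps -> delta <- mu -> eta
  P2: theta <- eps -> delta -> eta
  P3: theta <- kappa -> eta
The empty set is not sufficient: P2 (theta <- eps -> delta -> eta) has no collider blocking it and no conditioned non-collider, so it is open.
Try {eps, kappa}:
  P1: blocked at fork node eps ∈ conditioning set.
  P2: blocked at fork node eps ∈ conditioning set.
  P3: blocked at fork node kappa ∈ conditioning set.
{eps, kappa} contains no descendant of theta and blocks every backdoor path.
Every element of {eps, kappa} is needed (dropping eps leaves P2 open; dropping kappa leaves P3 open), so no proper subset is valid.
Among all size-2 subsets of the eligible variables, only {eps, kappa} blocks every backdoor path, so it is the unique smallest valid adjustment set.

{eps, kappa}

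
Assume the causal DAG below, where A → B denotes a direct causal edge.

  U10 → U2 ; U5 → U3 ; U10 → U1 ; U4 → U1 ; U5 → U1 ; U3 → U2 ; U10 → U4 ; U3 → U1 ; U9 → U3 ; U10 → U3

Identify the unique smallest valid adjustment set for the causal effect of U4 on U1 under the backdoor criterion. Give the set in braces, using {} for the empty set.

Variables eligible for adjustment (non-descendants of U4, excluding U4 and U1): {U10, U2, U3, U5, U9}.
Backdoor paths from U4 to U1:
  P1: U4 <- U10 -> U3 <- U5 -> U1
  P2: U4 <- U10 -> U3 -> U1
  P3: U4 <- U10 -> U2 <- U3 <- U5 -> U1
  P4: U4 <- U10 -> U2 <- U3 -> U1
  P5: U4 <- U10 -> U1
The empty set is not sufficient: P2 (U4 <- U10 -> U3 -> U1) has no collider blocking it and no conditioned non-collider, so it is open.
Try {U10}:
  P1: blocked at fork node U10 ∈ conditioning set.
  P2: blocked at fork node U10 ∈ conditioning set.
  P3: blocked at fork node U10 ∈ conditioning set.
  P4: blocked at fork node U10 ∈ conditioning set.
  P5: blocked at fork node U10 ∈ conditioning set.
{U10} contains no descendant of U4 and blocks every backdoor path.
No other singleton works — e.g. {U5} leaves P2 open — so {U10} is the unique smallest valid adjustment set.

{U10}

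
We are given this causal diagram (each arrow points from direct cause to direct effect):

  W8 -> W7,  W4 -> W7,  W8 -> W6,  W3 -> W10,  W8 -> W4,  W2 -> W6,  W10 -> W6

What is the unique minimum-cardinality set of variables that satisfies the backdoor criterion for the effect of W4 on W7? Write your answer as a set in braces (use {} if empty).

{W8}

Variables eligible for adjustment (non-descendants of W4, excluding W4 and W7): {W10, W2, W3, W6, W8}.
Backdoor paths from W4 to W7:
  P1: W4 <- W8 -> W7
The empty set is not sufficient: P1 (W4 <- W8 -> W7) has no collider blocking it and no conditioned non-collider, so it is open.
Try {W8}:
  P1: blocked at fork node W8 ∈ conditioning set.
{W8} contains no descendant of W4 and blocks every backdoor path.
No other singleton works — e.g. {W2} leaves P1 open — so {W8} is the unique smallest valid adjustment set.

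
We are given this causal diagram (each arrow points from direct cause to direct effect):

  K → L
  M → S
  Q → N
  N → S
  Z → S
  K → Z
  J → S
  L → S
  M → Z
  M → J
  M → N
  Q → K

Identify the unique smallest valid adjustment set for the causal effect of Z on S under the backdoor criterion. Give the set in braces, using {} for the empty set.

{K, M}

Variables eligible for adjustment (non-descendants of Z, excluding Z and S): {J, K, L, M, N, Q}.
Backdoor paths from Z to S:
  P1: Z <- M -> N <- Q -> K -> L -> S
  P2: Z <- M -> N -> S
  P3: Z <- M -> J -> S
  P4: Z <- M -> S
  P5: Z <- K <- Q -> N <- M -> J -> S
  P6: Z <- K <- Q -> N <- M -> S
  P7: Z <- K <- Q -> N -> S
  P8: Z <- K -> L -> S
The empty set is not sufficient: P2 (Z <- M -> N -> S) has no collider blocking it and no conditioned non-collider, so it is open.
Try {K, M}:
  P1: blocked at fork node M ∈ conditioning set.
  P2: blocked at fork node M ∈ conditioning set.
  P3: blocked at fork node M ∈ conditioning set.
  P4: blocked at fork node M ∈ conditioning set.
  P5: blocked at chain node K ∈ conditioning set.
  P6: blocked at chain node K ∈ conditioning set.
  P7: blocked at chain node K ∈ conditioning set.
  P8: blocked at fork node K ∈ conditioning set.
{K, M} contains no descendant of Z and blocks every backdoor path.
Every element of {K, M} is needed (dropping K leaves P7 open; dropping M leaves P2 open), so no proper subset is valid.
Among all size-2 subsets of the eligible variables, only {K, M} blocks every backdoor path, so it is the unique smallest valid adjustment set.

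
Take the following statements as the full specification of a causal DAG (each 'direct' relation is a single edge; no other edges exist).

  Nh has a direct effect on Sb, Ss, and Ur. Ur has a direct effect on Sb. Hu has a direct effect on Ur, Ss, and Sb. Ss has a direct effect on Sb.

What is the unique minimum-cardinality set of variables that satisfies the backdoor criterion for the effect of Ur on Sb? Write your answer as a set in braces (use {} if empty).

{Hu, Nh}

Variables eligible for adjustment (non-descendants of Ur, excluding Ur and Sb): {Hu, Nh, Ss}.
Backdoor paths from Ur to Sb:
  P1: Ur <- Hu -> Ss <- Nh -> Sb
  P2: Ur <- Hu -> Ss -> Sb
  P3: Ur <- Hu -> Sb
  P4: Ur <- Nh -> Ss <- Hu -> Sb
  P5: Ur <- Nh -> Ss -> Sb
  P6: Ur <- Nh -> Sb
The empty set is not sufficient: P2 (Ur <- Hu -> Ss -> Sb) has no collider blocking it and no conditioned non-collider, so it is open.
Try {Hu, Nh}:
  P1: blocked at fork node Hu ∈ conditioning set.
  P2: blocked at fork node Hu ∈ conditioning set.
  P3: blocked at fork node Hu ∈ conditioning set.
  P4: blocked at fork node Nh ∈ conditioning set.
  P5: blocked at fork node Nh ∈ conditioning set.
  P6: blocked at fork node Nh ∈ conditioning set.
{Hu, Nh} contains no descendant of Ur and blocks every backdoor path.
Every element of {Hu, Nh} is needed (dropping Hu leaves P2 open; dropping Nh leaves P5 open), so no proper subset is valid.
Among all size-2 subsets of the eligible variables, only {Hu, Nh} blocks every backdoor path, so it is the unique smallest valid adjustment set.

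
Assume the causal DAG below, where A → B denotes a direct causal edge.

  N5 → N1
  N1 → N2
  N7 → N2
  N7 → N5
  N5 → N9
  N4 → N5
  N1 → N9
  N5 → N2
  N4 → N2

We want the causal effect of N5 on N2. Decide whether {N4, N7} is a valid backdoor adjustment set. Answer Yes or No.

Backdoor paths from N5 to N2 (paths whose first edge points into N5):
  P1: N5 <- N4 -> N2
  P2: N5 <- N7 -> N2
Condition 1 (no descendant of N5 in the set): holds — descendants of N5 are {N1, N2, N9}; none are in {N4, N7}.
Condition 2 (every backdoor path blocked by {N4, N7}):
  P1: blocked at fork node N4 ∈ conditioning set.
  P2: blocked at fork node N7 ∈ conditioning set.
{N4, N7} satisfies the backdoor criterion.

Yes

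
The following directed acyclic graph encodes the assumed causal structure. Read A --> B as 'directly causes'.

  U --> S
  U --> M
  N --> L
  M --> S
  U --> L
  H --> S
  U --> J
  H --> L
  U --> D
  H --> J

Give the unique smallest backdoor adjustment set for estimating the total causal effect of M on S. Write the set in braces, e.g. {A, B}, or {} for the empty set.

{U}

Variables eligible for adjustment (non-descendants of M, excluding M and S): {D, H, J, L, N, U}.
Backdoor paths from M to S:
  P1: M <- U -> J <- H -> S
  P2: M <- U -> L <- H -> S
  P3: M <- U -> S
The empty set is not sufficient: P3 (M <- U -> S) has no collider blocking it and no conditioned non-collider, so it is open.
Try {U}:
  P1: blocked at fork node U ∈ conditioning set.
  P2: blocked at fork node U ∈ conditioning set.
  P3: blocked at fork node U ∈ conditioning set.
{U} contains no descendant of M and blocks every backdoor path.
No other singleton works — e.g. {H} leaves P3 open — so {U} is the unique smallest valid adjustment set.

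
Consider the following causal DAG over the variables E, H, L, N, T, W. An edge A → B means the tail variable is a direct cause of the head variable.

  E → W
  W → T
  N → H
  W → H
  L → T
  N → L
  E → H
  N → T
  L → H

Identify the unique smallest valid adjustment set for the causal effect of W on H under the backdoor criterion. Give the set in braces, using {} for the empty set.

Variables eligible for adjustment (non-descendants of W, excluding W and H): {E, L, N}.
Backdoor paths from W to H:
  P1: W <- E -> H
The empty set is not sufficient: P1 (W <- E -> H) has no collider blocking it and no conditioned non-collider, so it is open.
Try {E}:
  P1: blocked at fork node E ∈ conditioning set.
{E} contains no descendant of W and blocks every backdoor path.
No other singleton works — e.g. {N} leaves P1 open — so {E} is the unique smallest valid adjustment set.

{E}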